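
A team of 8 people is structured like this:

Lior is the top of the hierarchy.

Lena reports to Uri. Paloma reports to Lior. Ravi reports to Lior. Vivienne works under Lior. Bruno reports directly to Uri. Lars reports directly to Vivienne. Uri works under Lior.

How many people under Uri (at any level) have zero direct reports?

The people in Uri's organization with no one reporting to them are Lena, Bruno. That is 2.

2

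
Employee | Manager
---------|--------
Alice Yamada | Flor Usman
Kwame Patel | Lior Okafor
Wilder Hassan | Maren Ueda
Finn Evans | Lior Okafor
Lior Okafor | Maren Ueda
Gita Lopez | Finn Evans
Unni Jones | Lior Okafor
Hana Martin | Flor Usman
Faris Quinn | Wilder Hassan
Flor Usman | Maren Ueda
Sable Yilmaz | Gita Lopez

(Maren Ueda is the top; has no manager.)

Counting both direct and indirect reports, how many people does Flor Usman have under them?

2

Flor Usman directly manages Alice Yamada, Hana Martin. Alice Yamada has no reports. Hana Martin has no reports. So Flor Usman's organization is 2 direct reports plus everyone under them: 1 + 1 = 2.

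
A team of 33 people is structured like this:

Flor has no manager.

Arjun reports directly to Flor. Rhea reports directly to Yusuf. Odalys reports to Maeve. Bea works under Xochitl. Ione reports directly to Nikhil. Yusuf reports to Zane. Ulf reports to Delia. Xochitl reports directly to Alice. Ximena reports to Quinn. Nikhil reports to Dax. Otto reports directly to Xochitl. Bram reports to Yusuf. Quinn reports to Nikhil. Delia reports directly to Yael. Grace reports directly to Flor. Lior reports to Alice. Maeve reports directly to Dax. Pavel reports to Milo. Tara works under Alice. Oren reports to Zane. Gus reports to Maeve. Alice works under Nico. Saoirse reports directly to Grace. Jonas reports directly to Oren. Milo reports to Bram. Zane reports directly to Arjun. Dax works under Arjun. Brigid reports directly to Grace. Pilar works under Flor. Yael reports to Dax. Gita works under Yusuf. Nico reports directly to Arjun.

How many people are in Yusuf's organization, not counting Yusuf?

5

Yusuf directly manages Rhea, Gita, Bram. Rhea has no reports. Gita has no reports. Under Bram: Milo, Pavel (2). So Yusuf's organization is 3 direct reports plus everyone under them: 1 + 1 + 3 = 5.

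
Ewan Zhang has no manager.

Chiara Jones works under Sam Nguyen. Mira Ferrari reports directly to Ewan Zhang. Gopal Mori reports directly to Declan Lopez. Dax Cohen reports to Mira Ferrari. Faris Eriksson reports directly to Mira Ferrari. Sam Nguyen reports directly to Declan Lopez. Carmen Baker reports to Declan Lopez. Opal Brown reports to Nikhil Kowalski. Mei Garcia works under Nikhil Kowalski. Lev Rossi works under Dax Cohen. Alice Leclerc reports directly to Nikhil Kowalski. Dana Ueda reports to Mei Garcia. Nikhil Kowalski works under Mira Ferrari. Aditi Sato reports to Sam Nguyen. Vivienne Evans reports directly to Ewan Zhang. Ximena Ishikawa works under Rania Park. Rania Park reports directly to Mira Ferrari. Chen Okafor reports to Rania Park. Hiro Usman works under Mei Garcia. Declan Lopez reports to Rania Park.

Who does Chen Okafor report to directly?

Rania Park

Chen Okafor reports directly to Rania Park.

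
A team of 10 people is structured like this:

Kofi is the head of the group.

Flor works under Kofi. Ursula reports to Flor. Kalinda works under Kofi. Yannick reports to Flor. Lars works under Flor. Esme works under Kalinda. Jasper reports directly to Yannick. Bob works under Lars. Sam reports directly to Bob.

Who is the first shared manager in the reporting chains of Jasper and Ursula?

Jasper's chain of managers is Yannick, Flor, Kofi. Ursula's chain of managers is Flor, Kofi. The first manager that appears in both chains is Flor.

Flor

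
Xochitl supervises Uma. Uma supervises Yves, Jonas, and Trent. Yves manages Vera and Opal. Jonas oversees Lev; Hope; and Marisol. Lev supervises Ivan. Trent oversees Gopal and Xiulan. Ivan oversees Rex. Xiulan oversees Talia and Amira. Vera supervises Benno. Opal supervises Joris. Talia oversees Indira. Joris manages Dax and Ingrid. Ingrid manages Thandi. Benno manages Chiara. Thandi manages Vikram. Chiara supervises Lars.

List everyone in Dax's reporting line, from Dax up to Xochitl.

Dax reports to Joris. Joris reports to Opal. Opal reports to Yves. Yves reports to Uma. Uma reports to Xochitl. Xochitl is at the top.

Dax -> Joris -> Opal -> Yves -> Uma -> Xochitl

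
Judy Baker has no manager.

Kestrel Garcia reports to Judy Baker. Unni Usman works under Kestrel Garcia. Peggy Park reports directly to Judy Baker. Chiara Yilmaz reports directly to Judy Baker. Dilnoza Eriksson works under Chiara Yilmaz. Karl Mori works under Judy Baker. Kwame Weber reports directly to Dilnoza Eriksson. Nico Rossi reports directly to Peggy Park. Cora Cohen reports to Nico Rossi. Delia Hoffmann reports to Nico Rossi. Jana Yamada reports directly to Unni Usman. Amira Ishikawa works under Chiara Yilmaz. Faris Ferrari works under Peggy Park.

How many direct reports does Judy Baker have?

Judy Baker directly manages Kestrel Garcia, Peggy Park, Chiara Yilmaz, Karl Mori. That is 4 direct reports.

4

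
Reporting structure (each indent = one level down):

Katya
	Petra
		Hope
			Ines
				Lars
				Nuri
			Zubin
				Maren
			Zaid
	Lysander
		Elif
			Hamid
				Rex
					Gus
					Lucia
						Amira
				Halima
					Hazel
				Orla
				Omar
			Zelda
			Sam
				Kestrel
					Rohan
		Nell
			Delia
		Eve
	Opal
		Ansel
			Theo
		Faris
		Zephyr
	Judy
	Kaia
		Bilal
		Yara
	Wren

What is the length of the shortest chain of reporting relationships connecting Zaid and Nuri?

Zaid is 1 level below Hope, and Nuri is 2 levels below Hope (their lowest common manager). The shortest path runs up from Zaid to Hope and back down to Nuri: 1 + 2 = 3 links.

3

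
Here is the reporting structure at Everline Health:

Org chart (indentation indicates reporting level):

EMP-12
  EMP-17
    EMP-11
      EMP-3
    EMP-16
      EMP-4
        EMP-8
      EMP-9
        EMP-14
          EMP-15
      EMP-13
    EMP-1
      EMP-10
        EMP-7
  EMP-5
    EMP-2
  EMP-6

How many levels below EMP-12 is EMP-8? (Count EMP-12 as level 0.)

Chain from EMP-8 up to EMP-12: EMP-8 → EMP-4 → EMP-16 → EMP-17 → EMP-12. That is 4 steps up, so EMP-8 is 4 levels below EMP-12.

4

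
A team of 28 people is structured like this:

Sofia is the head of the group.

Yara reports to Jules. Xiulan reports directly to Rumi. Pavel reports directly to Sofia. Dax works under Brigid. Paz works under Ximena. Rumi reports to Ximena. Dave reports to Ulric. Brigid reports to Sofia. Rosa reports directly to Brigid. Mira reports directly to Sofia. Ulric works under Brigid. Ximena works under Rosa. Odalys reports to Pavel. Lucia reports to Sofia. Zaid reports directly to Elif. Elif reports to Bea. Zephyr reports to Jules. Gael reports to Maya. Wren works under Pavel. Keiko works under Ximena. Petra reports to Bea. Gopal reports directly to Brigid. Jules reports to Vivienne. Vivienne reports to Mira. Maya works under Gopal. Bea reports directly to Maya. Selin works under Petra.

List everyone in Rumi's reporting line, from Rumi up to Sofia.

Rumi -> Ximena -> Rosa -> Brigid -> Sofia

Rumi reports to Ximena. Ximena reports to Rosa. Rosa reports to Brigid. Brigid reports to Sofia. Sofia is at the top.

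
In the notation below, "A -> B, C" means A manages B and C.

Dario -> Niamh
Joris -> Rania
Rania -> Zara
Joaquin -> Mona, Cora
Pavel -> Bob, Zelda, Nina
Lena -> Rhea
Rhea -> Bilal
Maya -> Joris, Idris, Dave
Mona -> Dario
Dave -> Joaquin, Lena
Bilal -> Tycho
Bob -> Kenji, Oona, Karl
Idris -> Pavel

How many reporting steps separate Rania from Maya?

Chain from Rania up to Maya: Rania → Joris → Maya. That is 2 steps up, so Rania is 2 levels below Maya.

2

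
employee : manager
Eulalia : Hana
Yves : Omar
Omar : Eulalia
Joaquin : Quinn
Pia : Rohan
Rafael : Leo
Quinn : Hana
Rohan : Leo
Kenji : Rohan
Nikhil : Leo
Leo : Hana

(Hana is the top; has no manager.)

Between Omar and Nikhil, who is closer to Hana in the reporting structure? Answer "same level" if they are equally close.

Both Omar and Nikhil are 2 levels below Hana.

same level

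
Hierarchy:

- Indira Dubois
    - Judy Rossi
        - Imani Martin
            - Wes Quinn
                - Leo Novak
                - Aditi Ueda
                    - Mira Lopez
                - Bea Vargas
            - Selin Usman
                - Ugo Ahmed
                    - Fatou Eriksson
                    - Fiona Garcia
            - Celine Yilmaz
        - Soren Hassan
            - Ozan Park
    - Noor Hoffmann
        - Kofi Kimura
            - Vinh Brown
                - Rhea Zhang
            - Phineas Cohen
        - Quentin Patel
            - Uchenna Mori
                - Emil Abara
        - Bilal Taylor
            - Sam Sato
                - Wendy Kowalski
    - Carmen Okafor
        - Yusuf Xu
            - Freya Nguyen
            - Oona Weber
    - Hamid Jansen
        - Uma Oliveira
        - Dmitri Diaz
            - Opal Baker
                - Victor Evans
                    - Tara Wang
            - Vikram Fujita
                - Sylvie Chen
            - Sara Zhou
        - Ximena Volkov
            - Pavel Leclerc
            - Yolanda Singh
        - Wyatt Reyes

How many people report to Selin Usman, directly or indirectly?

3

Selin Usman directly manages Ugo Ahmed. Under Ugo Ahmed: Fiona Garcia, Fatou Eriksson (2). That's 3 in total.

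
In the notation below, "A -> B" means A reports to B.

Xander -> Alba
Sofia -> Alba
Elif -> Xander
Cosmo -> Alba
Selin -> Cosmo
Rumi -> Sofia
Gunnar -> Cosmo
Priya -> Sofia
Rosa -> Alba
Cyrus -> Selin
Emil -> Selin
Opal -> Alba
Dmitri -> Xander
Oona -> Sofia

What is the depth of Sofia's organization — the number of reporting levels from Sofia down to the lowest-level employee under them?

1

The longest chain under Sofia runs Sofia → Oona, which is 1 level below Sofia.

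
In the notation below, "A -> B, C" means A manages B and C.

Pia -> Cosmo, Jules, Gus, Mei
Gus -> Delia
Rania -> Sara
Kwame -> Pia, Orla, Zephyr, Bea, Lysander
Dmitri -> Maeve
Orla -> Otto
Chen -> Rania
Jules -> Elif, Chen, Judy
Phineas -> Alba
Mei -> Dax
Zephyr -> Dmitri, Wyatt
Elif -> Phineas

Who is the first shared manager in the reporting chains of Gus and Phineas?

Pia

Gus's chain of managers is Pia, Kwame. Phineas's chain of managers is Elif, Jules, Pia, Kwame. The first manager that appears in both chains is Pia.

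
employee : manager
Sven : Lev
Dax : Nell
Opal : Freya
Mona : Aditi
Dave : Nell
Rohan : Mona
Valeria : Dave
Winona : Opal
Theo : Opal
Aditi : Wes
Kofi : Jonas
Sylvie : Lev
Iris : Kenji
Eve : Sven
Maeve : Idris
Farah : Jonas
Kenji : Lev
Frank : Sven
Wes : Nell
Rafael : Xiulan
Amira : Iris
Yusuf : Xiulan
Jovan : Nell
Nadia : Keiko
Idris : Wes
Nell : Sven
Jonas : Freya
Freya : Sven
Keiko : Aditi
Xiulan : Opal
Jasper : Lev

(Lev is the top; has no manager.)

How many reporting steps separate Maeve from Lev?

Chain from Maeve up to Lev: Maeve → Idris → Wes → Nell → Sven → Lev. That is 5 steps up, so Maeve is 5 levels below Lev.

5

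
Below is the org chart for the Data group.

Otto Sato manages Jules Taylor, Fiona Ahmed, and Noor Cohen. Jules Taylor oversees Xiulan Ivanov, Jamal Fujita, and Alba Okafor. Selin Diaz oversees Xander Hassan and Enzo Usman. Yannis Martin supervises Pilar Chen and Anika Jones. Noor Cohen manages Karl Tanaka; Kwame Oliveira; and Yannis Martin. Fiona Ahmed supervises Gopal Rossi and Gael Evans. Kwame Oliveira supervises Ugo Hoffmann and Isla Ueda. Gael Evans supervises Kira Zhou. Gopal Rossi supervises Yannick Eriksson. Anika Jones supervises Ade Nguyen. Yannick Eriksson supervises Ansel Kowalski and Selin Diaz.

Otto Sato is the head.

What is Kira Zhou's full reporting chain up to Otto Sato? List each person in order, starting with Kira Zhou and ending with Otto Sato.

Kira Zhou reports to Gael Evans. Gael Evans reports to Fiona Ahmed. Fiona Ahmed reports to Otto Sato. Otto Sato is at the top.

Kira Zhou -> Gael Evans -> Fiona Ahmed -> Otto Sato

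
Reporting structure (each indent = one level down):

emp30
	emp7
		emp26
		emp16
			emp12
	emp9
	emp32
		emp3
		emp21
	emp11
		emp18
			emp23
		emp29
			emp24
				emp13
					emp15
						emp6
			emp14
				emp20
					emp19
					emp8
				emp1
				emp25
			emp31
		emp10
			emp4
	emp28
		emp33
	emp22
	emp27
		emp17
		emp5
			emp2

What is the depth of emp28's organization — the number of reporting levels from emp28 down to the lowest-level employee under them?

The longest chain under emp28 runs emp28 → emp33, which is 1 level below emp28.

1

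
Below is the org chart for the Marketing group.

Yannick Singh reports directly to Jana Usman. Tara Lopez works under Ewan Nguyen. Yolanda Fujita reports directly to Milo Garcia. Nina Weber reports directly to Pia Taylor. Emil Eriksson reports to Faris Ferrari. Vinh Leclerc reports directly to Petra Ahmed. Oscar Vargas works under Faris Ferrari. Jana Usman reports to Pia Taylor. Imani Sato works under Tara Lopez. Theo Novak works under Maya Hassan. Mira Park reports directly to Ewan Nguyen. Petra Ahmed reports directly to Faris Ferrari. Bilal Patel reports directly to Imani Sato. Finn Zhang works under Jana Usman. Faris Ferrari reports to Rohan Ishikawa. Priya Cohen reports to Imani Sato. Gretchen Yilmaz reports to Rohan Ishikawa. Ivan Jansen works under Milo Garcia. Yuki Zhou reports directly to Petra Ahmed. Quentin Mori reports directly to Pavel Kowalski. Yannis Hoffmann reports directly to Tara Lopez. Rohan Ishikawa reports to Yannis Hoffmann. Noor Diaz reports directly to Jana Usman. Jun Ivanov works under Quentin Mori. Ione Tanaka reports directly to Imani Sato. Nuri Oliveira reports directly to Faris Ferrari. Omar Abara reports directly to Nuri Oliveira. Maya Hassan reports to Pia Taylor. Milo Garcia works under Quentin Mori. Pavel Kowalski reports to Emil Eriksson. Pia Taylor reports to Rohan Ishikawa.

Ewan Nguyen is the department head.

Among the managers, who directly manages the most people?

Faris Ferrari

Direct-report counts: Ewan Nguyen has 2; Tara Lopez has 2; Imani Sato has 3; Yannis Hoffmann has 1; Rohan Ishikawa has 3; Pia Taylor has 3; Maya Hassan has 1; Jana Usman has 3; Faris Ferrari has 4; Petra Ahmed has 2; Emil Eriksson has 1; Pavel Kowalski has 1; Quentin Mori has 2; Milo Garcia has 2; Nuri Oliveira has 1. The largest is 4, held by Faris Ferrari.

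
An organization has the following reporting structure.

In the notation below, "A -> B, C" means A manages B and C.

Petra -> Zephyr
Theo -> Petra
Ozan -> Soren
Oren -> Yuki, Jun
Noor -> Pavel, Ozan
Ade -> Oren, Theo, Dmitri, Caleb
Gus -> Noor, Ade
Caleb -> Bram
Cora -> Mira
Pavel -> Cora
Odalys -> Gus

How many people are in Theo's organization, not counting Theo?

Theo directly manages Petra. Under Petra: Zephyr (1). That's 2 in total.

2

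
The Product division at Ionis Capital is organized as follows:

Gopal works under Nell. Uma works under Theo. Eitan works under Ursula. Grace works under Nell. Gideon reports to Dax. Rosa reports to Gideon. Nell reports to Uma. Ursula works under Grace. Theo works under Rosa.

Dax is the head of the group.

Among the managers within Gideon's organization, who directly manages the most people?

Nell

Direct-report counts within Gideon's organization: Gideon has 1; Rosa has 1; Theo has 1; Uma has 1; Nell has 2; Grace has 1; Ursula has 1. The largest is 2, held by Nell.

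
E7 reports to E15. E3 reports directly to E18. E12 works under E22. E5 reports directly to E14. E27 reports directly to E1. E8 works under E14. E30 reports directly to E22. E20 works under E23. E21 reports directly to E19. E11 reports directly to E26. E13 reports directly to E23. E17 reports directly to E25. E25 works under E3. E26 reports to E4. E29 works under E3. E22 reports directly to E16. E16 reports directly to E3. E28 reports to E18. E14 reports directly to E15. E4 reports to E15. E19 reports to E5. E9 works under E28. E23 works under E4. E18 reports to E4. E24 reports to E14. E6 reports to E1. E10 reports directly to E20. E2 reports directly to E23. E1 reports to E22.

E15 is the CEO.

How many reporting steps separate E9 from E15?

Chain from E9 up to E15: E9 → E28 → E18 → E4 → E15. That is 4 steps up, so E9 is 4 levels below E15.

4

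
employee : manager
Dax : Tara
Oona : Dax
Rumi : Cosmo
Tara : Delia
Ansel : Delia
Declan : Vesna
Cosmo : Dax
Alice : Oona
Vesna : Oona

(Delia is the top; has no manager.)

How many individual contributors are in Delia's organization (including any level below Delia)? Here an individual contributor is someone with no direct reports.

The people in Delia's organization with no one reporting to them are Ansel, Rumi, Alice, Declan. That is 4.

4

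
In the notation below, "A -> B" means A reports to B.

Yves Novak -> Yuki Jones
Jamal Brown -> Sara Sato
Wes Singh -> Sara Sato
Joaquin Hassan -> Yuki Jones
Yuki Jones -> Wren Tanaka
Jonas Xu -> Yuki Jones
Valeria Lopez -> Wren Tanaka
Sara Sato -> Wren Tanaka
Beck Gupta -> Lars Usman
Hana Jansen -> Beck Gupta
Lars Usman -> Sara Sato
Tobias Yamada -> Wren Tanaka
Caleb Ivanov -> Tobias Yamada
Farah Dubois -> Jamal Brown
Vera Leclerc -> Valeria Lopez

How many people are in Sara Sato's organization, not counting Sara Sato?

6

Sara Sato directly manages Lars Usman, Jamal Brown, Wes Singh. Under Lars Usman: Beck Gupta, Hana Jansen (2). Under Jamal Brown: Farah Dubois (1). Wes Singh has no reports. So Sara Sato's organization is 3 direct reports plus everyone under them: 3 + 2 + 1 = 6.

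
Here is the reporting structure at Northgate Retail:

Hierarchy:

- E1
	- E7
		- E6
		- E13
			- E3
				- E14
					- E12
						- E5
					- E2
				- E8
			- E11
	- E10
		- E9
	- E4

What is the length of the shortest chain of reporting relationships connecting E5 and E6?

6

E5 is 5 levels below E7, and E6 is 1 level below E7 (their lowest common manager). The shortest path runs up from E5 to E7 and back down to E6: 5 + 1 = 6 links.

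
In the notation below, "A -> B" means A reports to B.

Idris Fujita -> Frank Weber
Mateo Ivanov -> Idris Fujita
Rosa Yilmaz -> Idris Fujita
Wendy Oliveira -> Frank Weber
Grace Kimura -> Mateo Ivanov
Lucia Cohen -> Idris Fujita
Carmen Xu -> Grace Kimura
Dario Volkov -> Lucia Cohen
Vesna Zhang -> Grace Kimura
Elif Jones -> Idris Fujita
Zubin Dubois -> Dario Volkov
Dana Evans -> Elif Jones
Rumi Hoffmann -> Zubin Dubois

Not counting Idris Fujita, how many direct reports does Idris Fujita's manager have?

Idris Fujita reports to Frank Weber. Frank Weber's other direct reports are Wendy Oliveira — 1 peer.

1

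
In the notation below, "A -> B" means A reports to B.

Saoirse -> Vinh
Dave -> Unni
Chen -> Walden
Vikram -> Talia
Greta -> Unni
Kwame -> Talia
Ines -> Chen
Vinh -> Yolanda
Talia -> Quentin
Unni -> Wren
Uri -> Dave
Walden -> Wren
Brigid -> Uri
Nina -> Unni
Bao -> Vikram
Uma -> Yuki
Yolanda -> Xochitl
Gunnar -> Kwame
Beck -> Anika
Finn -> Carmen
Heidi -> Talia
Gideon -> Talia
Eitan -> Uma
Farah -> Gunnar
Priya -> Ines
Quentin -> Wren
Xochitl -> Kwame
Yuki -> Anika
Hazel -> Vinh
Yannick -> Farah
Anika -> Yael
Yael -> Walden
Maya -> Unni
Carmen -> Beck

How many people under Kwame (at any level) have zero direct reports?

The people in Kwame's organization with no one reporting to them are Hazel, Saoirse, Yannick. That is 3.

3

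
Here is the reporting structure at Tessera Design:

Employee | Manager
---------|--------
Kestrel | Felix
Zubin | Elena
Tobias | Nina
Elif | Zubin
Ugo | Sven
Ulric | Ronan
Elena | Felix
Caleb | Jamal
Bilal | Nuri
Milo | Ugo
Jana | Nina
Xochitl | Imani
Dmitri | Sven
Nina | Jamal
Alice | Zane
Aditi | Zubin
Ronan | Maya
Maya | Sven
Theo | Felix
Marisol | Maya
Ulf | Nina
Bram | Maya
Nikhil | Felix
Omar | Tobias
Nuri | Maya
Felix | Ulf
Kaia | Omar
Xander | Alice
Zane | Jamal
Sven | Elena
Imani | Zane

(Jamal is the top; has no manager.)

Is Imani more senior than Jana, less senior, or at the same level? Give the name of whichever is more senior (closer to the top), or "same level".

same level

Both Imani and Jana are 2 levels below Jamal.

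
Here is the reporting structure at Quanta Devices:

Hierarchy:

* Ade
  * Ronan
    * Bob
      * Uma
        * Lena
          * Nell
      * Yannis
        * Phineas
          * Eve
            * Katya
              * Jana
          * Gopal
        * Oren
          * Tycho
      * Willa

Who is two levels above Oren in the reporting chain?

Bob

Oren reports to Yannis, and Yannis reports to Bob. So Oren's skip-level manager is Bob.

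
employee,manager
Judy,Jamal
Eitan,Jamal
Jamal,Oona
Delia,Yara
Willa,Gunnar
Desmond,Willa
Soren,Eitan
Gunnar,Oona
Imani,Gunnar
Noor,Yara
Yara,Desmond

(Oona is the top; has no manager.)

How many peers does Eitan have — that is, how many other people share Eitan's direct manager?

1

Eitan reports to Jamal. Jamal's other direct reports are Judy — 1 peer.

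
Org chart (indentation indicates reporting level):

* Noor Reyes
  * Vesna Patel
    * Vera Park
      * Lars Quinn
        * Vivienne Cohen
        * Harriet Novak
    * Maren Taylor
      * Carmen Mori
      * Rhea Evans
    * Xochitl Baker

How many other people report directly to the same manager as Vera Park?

Vera Park reports to Vesna Patel. Vesna Patel's other direct reports are Maren Taylor, Xochitl Baker — 2 peers.

2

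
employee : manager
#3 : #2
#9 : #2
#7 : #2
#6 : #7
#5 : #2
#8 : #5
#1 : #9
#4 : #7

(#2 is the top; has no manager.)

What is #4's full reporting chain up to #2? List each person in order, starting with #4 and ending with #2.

#4 -> #7 -> #2

#4 reports to #7. #7 reports to #2. #2 is at the top.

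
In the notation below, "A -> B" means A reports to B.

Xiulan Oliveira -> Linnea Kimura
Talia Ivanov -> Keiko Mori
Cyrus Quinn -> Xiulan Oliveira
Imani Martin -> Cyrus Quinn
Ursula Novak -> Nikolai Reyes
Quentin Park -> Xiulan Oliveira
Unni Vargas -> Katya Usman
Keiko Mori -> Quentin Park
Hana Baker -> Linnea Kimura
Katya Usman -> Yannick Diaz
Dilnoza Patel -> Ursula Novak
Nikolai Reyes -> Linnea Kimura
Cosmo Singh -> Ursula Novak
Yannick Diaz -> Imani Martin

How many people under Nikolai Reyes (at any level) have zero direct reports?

2

The people in Nikolai Reyes's organization with no one reporting to them are Dilnoza Patel, Cosmo Singh. That is 2.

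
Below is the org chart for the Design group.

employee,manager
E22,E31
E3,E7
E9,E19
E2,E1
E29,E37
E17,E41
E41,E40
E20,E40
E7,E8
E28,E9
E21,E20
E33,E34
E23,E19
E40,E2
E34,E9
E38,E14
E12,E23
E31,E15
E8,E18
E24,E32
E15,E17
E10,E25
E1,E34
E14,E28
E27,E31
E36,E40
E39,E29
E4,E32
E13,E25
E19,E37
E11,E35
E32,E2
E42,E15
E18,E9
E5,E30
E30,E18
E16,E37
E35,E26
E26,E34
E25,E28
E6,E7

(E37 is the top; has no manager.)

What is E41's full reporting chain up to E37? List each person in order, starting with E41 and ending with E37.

E41 -> E40 -> E2 -> E1 -> E34 -> E9 -> E19 -> E37

E41 reports to E40. E40 reports to E2. E2 reports to E1. E1 reports to E34. E34 reports to E9. E9 reports to E19. E19 reports to E37. E37 is at the top.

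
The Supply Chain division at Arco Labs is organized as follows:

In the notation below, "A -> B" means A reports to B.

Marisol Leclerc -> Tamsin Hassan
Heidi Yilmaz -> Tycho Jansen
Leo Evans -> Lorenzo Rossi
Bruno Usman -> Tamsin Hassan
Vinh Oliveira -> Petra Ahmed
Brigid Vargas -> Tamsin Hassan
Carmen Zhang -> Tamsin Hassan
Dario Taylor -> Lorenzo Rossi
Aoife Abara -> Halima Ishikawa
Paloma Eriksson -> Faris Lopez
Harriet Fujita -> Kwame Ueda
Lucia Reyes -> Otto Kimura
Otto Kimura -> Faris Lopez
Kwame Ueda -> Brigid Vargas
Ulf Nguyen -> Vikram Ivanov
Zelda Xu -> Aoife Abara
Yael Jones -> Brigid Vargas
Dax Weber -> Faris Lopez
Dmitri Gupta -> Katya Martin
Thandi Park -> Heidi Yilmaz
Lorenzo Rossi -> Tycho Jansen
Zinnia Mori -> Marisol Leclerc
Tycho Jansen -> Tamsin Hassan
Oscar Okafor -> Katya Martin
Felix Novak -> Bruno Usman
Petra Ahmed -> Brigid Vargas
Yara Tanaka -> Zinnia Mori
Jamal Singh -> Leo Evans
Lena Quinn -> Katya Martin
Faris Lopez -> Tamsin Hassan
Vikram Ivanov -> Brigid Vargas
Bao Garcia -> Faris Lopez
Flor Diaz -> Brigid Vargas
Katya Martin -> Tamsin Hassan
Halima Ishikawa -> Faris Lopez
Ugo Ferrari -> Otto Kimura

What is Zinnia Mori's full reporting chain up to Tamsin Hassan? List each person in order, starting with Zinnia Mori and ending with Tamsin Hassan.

Zinnia Mori -> Marisol Leclerc -> Tamsin Hassan

Zinnia Mori reports to Marisol Leclerc. Marisol Leclerc reports to Tamsin Hassan. Tamsin Hassan is at the top.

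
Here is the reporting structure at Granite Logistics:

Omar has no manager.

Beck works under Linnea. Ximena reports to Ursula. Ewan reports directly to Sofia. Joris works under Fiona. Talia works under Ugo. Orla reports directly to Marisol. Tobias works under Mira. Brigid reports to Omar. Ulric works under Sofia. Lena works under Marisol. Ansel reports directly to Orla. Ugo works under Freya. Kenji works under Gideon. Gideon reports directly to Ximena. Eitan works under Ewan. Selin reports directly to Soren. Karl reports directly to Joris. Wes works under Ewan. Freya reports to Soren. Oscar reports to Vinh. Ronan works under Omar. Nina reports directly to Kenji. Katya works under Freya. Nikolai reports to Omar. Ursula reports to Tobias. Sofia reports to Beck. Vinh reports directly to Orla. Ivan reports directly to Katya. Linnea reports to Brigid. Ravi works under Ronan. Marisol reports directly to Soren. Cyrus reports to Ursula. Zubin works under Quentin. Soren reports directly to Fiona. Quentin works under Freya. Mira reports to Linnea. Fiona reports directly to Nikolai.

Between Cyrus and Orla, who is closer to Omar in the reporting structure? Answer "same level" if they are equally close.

Cyrus is 6 levels below Omar; Orla is 5. Orla is higher.

Orla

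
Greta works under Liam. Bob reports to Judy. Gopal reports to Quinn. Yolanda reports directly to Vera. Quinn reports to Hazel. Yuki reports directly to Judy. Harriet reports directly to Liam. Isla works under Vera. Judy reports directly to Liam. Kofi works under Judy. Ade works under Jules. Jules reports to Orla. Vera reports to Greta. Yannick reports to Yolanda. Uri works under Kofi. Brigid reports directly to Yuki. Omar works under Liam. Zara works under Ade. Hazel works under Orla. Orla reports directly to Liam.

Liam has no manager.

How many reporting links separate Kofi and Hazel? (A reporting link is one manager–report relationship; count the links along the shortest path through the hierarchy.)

4

Kofi is 2 levels below Liam, and Hazel is 2 levels below Liam (their lowest common manager). The shortest path runs up from Kofi to Liam and back down to Hazel: 2 + 2 = 4 links.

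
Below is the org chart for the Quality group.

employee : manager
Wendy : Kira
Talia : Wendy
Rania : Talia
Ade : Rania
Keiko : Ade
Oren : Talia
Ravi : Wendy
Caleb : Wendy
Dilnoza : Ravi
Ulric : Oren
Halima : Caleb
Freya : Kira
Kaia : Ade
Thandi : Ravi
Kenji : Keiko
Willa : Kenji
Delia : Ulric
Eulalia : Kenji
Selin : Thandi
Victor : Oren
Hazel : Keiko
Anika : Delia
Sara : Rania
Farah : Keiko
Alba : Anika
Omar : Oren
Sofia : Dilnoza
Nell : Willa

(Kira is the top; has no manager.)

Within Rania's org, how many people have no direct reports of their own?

The people in Rania's organization with no one reporting to them are Sara, Kaia, Farah, Hazel, Eulalia, Nell. That is 6.

6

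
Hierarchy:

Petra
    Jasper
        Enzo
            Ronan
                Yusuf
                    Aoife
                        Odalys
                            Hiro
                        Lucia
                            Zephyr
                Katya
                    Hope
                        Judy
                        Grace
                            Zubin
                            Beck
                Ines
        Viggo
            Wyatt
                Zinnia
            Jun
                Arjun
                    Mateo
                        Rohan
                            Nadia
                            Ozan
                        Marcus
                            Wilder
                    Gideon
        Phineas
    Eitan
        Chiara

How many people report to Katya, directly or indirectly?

Katya directly manages Hope. Under Hope: Grace, Beck, Zubin, Judy (4). That's 5 in total.

5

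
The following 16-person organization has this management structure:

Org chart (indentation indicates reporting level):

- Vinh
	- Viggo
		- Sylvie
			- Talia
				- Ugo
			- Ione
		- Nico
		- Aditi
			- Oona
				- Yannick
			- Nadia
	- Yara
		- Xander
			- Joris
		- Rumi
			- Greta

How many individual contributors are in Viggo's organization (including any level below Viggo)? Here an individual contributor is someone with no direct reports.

The people in Viggo's organization with no one reporting to them are Nadia, Yannick, Nico, Ione, Ugo. That is 5.

5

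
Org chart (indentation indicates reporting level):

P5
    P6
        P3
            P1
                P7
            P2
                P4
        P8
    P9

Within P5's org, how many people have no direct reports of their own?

The people in P5's organization with no one reporting to them are P9, P8, P4, P7. That is 4.

4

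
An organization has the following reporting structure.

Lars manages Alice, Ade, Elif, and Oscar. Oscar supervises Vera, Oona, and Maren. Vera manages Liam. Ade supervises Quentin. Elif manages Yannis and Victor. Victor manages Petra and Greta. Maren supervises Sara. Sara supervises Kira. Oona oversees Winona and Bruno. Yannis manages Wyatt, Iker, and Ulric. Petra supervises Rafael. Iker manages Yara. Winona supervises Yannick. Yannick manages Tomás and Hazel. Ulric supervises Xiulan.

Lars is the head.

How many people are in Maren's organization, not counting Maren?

2

Maren directly manages Sara. Under Sara: Kira (1). That's 2 in total.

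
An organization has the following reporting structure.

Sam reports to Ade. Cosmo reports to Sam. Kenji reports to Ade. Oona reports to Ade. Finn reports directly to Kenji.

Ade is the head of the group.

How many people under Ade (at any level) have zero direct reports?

The people in Ade's organization with no one reporting to them are Oona, Finn, Cosmo. That is 3.

3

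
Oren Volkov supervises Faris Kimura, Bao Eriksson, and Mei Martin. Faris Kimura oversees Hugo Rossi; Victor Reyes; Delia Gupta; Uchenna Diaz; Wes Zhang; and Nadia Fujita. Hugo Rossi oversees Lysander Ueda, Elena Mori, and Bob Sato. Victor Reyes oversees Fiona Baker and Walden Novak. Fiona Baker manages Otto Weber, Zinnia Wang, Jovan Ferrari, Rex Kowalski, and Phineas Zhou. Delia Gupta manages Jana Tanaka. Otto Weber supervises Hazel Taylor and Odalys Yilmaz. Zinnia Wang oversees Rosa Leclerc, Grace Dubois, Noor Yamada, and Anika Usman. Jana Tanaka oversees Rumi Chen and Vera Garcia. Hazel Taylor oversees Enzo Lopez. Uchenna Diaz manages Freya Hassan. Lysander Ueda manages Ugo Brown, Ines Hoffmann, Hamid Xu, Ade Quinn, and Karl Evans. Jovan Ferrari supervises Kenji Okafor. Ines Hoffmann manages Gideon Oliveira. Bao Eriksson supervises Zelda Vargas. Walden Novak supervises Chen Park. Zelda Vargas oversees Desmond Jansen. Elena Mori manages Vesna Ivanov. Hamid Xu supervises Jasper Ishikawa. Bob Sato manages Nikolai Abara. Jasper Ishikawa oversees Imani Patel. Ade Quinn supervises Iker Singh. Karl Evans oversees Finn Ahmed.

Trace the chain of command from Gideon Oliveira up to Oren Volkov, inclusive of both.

Gideon Oliveira reports to Ines Hoffmann. Ines Hoffmann reports to Lysander Ueda. Lysander Ueda reports to Hugo Rossi. Hugo Rossi reports to Faris Kimura. Faris Kimura reports to Oren Volkov. Oren Volkov is at the top.

Gideon Oliveira -> Ines Hoffmann -> Lysander Ueda -> Hugo Rossi -> Faris Kimura -> Oren Volkov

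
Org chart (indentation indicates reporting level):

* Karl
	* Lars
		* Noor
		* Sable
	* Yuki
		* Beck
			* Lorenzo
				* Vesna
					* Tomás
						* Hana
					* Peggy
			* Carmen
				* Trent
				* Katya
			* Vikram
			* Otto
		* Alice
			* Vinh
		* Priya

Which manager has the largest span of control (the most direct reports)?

Direct-report counts: Karl has 2; Yuki has 3; Alice has 1; Beck has 4; Carmen has 2; Lorenzo has 1; Vesna has 2; Tomás has 1; Lars has 2. The largest is 4, held by Beck.

Beck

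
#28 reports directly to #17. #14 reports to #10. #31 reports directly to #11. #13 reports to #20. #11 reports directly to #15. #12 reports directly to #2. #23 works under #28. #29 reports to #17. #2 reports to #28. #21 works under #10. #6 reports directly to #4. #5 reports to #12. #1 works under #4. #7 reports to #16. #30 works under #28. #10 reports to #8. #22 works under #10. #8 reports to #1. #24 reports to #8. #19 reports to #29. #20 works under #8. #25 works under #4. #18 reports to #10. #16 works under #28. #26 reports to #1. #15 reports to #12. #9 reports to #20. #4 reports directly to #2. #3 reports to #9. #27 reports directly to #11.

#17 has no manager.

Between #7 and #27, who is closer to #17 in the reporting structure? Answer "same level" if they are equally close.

#7 is 3 levels below #17; #27 is 6. #7 is higher.

#7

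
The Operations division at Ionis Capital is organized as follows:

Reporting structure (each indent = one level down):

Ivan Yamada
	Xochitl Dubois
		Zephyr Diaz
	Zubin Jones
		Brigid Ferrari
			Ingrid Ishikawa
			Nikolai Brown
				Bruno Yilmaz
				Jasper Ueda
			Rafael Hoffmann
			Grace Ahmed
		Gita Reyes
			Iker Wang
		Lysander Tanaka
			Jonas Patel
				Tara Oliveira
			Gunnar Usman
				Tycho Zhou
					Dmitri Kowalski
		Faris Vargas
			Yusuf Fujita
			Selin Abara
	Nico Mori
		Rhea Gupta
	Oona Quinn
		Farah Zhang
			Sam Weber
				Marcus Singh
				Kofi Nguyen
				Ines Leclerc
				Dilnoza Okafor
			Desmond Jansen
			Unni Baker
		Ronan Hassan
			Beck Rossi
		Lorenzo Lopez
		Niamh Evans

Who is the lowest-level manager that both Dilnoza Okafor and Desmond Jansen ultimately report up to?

Farah Zhang

Dilnoza Okafor's chain of managers is Sam Weber, Farah Zhang, Oona Quinn, Ivan Yamada. Desmond Jansen's chain of managers is Farah Zhang, Oona Quinn, Ivan Yamada. The first manager that appears in both chains is Farah Zhang.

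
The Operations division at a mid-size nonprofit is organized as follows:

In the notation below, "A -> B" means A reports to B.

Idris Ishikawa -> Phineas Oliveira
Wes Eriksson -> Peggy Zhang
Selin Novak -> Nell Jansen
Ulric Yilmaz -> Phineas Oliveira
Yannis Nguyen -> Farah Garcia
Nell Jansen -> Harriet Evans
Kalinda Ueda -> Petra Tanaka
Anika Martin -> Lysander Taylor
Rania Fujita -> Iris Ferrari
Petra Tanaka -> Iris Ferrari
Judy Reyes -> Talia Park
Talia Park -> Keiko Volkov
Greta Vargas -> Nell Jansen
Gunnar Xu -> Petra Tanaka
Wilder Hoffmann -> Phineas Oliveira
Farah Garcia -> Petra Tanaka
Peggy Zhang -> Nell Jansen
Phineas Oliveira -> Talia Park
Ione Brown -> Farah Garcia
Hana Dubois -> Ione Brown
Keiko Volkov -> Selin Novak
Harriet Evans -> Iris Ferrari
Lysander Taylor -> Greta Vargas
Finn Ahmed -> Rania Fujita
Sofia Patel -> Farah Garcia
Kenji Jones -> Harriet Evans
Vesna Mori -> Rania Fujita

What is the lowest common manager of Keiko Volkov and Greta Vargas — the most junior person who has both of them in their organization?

Nell Jansen

Keiko Volkov's chain of managers is Selin Novak, Nell Jansen, Harriet Evans, Iris Ferrari. Greta Vargas's chain of managers is Nell Jansen, Harriet Evans, Iris Ferrari. The first manager that appears in both chains is Nell Jansen.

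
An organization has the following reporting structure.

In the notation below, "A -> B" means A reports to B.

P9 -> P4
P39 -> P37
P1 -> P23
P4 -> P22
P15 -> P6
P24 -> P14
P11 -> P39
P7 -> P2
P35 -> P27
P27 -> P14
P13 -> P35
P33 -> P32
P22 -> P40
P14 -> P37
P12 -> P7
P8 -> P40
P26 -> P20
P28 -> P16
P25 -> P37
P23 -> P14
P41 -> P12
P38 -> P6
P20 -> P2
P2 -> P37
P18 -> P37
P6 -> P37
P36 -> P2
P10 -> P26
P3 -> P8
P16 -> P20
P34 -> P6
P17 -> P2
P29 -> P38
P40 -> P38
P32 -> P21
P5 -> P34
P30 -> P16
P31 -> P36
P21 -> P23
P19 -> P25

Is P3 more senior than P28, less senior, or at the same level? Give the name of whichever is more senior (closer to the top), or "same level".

P3 is 5 levels below P37; P28 is 4. P28 is higher.

P28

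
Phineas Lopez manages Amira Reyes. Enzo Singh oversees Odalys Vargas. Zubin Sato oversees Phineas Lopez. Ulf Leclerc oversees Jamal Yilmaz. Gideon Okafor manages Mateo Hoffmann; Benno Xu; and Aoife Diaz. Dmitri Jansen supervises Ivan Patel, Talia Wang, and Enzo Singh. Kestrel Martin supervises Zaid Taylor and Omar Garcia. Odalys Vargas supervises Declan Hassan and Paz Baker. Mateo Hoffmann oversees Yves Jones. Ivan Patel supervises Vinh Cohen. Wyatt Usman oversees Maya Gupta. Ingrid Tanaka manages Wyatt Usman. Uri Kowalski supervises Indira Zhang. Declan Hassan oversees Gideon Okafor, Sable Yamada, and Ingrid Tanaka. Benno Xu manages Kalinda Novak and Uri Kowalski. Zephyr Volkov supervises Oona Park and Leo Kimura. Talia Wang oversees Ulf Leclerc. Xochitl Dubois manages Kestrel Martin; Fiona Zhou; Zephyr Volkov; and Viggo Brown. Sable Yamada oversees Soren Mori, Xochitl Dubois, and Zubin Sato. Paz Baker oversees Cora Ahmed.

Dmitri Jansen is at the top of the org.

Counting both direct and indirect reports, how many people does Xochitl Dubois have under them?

8

Xochitl Dubois directly manages Kestrel Martin, Fiona Zhou, Zephyr Volkov, Viggo Brown. Under Kestrel Martin: Omar Garcia, Zaid Taylor (2). Fiona Zhou has no reports. Under Zephyr Volkov: Leo Kimura, Oona Park (2). Viggo Brown has no reports. So Xochitl Dubois's organization is 4 direct reports plus everyone under them: 3 + 1 + 3 + 1 = 8.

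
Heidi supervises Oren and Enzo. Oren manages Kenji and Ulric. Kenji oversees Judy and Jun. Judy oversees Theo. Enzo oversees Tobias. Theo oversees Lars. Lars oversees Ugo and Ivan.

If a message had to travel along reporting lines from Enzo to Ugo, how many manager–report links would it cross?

7

Enzo is 1 level below Heidi, and Ugo is 6 levels below Heidi (their lowest common manager). The shortest path runs up from Enzo to Heidi and back down to Ugo: 1 + 6 = 7 links.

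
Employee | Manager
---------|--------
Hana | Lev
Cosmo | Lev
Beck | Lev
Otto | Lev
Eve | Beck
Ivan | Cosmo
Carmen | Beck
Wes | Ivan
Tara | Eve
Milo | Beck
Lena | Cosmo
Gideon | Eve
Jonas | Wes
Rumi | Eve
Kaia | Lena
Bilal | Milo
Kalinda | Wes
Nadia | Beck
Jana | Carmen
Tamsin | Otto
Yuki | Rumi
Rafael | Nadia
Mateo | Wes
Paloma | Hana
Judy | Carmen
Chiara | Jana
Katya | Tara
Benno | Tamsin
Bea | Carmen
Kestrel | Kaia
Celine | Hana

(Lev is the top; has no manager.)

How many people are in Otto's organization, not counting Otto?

2

Otto directly manages Tamsin. Under Tamsin: Benno (1). That's 2 in total.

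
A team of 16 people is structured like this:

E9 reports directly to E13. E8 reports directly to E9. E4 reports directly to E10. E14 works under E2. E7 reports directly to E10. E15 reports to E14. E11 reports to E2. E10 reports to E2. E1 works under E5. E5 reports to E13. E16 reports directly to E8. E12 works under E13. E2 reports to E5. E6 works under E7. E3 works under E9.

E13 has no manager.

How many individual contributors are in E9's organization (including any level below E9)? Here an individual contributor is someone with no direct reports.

2

The people in E9's organization with no one reporting to them are E3, E16. That is 2.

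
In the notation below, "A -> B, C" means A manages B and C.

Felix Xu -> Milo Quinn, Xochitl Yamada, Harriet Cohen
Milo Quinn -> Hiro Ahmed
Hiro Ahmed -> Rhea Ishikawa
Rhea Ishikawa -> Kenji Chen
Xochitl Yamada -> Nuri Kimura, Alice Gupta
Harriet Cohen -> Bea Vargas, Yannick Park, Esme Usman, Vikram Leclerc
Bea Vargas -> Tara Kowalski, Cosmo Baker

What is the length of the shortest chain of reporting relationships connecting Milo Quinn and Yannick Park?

Milo Quinn is 1 level below Felix Xu, and Yannick Park is 2 levels below Felix Xu (their lowest common manager). The shortest path runs up from Milo Quinn to Felix Xu and back down to Yannick Park: 1 + 2 = 3 links.

3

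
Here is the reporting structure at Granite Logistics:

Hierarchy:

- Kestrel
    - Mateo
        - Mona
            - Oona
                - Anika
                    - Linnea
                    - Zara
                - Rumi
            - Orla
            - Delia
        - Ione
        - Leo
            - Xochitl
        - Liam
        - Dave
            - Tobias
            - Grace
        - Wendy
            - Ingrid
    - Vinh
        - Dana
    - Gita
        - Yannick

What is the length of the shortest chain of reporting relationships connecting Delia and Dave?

Delia is 2 levels below Mateo, and Dave is 1 level below Mateo (their lowest common manager). The shortest path runs up from Delia to Mateo and back down to Dave: 2 + 1 = 3 links.

3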